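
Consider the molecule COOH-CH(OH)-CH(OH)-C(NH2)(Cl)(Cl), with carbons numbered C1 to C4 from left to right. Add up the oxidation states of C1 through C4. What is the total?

+6

Count +1 for every bond to an atom more electronegative than carbon and −1 for every bond to one less electronegative; C–C bonds are 0. Tallying each carbon:
C1: 1C, 3O → 0 + 3 = +3
C2: 2C, 1H, 1O → 0 − 1 + 1 = 0
C3: 2C, 1H, 1O → 0 − 1 + 1 = 0
C4: 1C, 1N, 2Cl → 0 + 1 + 2 = +3
Sum = +3 + 0 + 0 + 3 = +6.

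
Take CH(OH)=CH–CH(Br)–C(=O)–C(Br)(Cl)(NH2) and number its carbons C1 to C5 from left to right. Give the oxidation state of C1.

Bonds to more-electronegative neighbours contribute +1 each, bonds to H or metals contribute −1 each, and C–C bonds contribute 0.
C1 has a double bond to C (2×0 = 0), one bond to H (-1), one bond to O (+1).
Oxidation state = 0 − 1 + 1 = 0.

0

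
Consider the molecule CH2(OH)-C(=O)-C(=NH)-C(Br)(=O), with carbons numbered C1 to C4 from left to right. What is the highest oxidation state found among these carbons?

+3

Count +1 for every bond to an atom more electronegative than carbon and −1 for every bond to one less electronegative; C–C bonds are 0. Tallying each carbon:
C1: 1C, 2H, 1O → 0 − 2 + 1 = -1
C2: 2C, 2O → 0 + 2 = +2
C3: 2C, 2N → 0 + 2 = +2
C4: 1C, 2O, 1Br → 0 + 2 + 1 = +3
The highest value is +3.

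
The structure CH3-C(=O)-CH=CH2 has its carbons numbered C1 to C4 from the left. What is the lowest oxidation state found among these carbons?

-3

Tallying each carbon's bonds:
C1: 1C, 3H → 0 − 3 = -3
C2: 2C, 2O → 0 + 2 = +2
C3: 3C, 1H → 0 − 1 = -1
C4: 2C, 2H → 0 − 2 = -2
The lowest value is -3.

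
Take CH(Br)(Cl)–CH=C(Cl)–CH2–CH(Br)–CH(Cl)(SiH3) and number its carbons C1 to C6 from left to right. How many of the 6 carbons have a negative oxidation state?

3

Assign +1 per bond to O/N/halogen, −1 per bond to H or an electropositive element, and 0 per bond to carbon. Tallying each carbon:
C1: 1C, 1H, 1Cl, 1Br → 0 − 1 + 1 + 1 = +1
C2: 3C, 1H → 0 − 1 = -1
C3: 3C, 1Cl → 0 + 1 = +1
C4: 2C, 2H → 0 − 2 = -2
C5: 2C, 1H, 1Br → 0 − 1 + 1 = 0
C6: 1C, 1H, 1Cl, 1Si → 0 − 1 + 1 − 1 = -1
3 carbons (C2, C4, C6) meet the condition.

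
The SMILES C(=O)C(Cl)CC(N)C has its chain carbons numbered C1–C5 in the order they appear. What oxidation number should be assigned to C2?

C2 has one bond to C (0), one bond to C (0), one bond to H (-1), one bond to Cl (+1).
Oxidation state = 0 + 0 − 1 + 1 = 0.

0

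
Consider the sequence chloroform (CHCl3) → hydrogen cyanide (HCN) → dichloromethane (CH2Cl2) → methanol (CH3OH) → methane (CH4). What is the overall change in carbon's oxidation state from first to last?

-6

Carbon oxidation states along the series — chloroform: +2, hydrogen cyanide: +2, dichloromethane: 0, methanol: -2, methane: -4.
Net change = -4 − (+2) = -6.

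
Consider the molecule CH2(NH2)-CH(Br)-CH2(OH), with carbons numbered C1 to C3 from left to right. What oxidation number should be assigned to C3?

-1

Assign +1 per bond to O/N/halogen, −1 per bond to H or an electropositive element, and 0 per bond to carbon.
C3 has one bond to C (0), one bond to H (-1), one bond to O (+1), one bond to H (-1).
Oxidation state = 0 − 1 + 1 − 1 = -1.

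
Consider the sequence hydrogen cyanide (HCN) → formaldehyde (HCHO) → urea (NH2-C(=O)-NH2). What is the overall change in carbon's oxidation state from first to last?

Carbon oxidation states along the series — hydrogen cyanide: +2, formaldehyde: 0, urea: +4.
Net change = +4 − (+2) = +2.

+2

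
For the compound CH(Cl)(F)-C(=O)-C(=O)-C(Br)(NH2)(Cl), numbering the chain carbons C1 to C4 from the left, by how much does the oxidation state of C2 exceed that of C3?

0

C2: 2C, 2O → 0 + 2 = +2
C3: 2C, 2O → 0 + 2 = +2
Difference: +2 − (+2) = 0.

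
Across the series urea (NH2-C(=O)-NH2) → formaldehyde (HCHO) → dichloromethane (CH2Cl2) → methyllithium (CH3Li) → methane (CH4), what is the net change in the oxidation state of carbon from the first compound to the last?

Carbon oxidation states along the series — urea: +4, formaldehyde: 0, dichloromethane: 0, methyllithium: -4, methane: -4.
Net change = -4 − (+4) = -8.

-8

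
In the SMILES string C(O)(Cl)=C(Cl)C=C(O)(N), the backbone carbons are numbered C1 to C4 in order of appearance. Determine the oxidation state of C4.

C4 has a double bond to C (2×0 = 0), one bond to O (+1), one bond to N (+1).
Oxidation state = 0 + 1 + 1 = +2.

+2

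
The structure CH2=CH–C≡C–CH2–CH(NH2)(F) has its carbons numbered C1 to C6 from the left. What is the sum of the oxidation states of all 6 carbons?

Tallying each carbon's bonds:
C1: 2C, 2H → 0 − 2 = -2
C2: 3C, 1H → 0 − 1 = -1
C3: 4C → 0 = 0
C4: 4C → 0 = 0
C5: 2C, 2H → 0 − 2 = -2
C6: 1C, 1H, 1N, 1F → 0 − 1 + 1 + 1 = +1
Sum = -2 − 1 + 0 + 0 − 2 + 1 = -4.

-4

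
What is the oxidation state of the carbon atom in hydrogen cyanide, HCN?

Each bond to a more electronegative atom (O, N, halogen) counts +1, each bond to a less electronegative atom (H, metal, B, Si) counts −1, and each C–C bond counts 0.
The carbon has one bond to H (-1), a triple bond to N (3×+1 = +3).
Oxidation state = -1 + 3 = +2.

+2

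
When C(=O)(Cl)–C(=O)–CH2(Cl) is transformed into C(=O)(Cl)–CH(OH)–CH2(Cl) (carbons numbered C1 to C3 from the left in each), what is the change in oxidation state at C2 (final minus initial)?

-2

Before: C2 has 2 bonds to C, 2 bonds to O → oxidation state +2.
After: C2 has 2 bonds to C, 1 bond to H, 1 bond to O → oxidation state 0.
Δ = 0 − (+2) = -2, so this is a reduction at C2.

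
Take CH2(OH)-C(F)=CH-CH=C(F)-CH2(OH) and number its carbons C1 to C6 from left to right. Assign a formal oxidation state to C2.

+1

C2 has one bond to C (0), a double bond to C (2×0 = 0), one bond to F (+1).
Oxidation state = 0 + 0 + 1 = +1.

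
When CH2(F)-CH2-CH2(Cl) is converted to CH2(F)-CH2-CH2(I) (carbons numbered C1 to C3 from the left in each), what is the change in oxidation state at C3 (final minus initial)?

0

Before: C3 has 1 bond to C, 2 bonds to H, 1 bond to Cl → oxidation state -1.
After: C3 has 1 bond to C, 2 bonds to H, 1 bond to I → oxidation state -1.
Δ = -1 − (-1) = 0, so no net redox change at C3.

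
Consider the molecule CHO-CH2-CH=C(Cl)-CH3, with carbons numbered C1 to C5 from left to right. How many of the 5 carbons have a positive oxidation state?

Tallying each carbon's bonds:
C1: 1C, 1H, 2O → 0 − 1 + 2 = +1
C2: 2C, 2H → 0 − 2 = -2
C3: 3C, 1H → 0 − 1 = -1
C4: 3C, 1Cl → 0 + 1 = +1
C5: 1C, 3H → 0 − 3 = -3
2 carbons (C1, C4) meet the condition.

2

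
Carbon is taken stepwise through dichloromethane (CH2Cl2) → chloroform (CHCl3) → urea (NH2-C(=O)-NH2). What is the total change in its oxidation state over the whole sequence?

+4

Carbon oxidation states along the series — dichloromethane: 0, chloroform: +2, urea: +4.
Net change = +4 − (0) = +4.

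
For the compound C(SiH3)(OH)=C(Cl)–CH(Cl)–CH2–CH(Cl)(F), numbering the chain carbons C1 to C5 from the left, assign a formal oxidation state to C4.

-2

Count +1 for every bond to an atom more electronegative than carbon and −1 for every bond to one less electronegative; C–C bonds are 0.
C4 has one bond to C (0), one bond to C (0), one bond to H (-1), one bond to H (-1).
Oxidation state = 0 + 0 − 1 − 1 = -2.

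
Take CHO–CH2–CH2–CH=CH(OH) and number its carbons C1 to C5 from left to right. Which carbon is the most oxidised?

Tallying each carbon's bonds:
C1: 1C, 1H, 2O → 0 − 1 + 2 = +1
C2: 2C, 2H → 0 − 2 = -2
C3: 2C, 2H → 0 − 2 = -2
C4: 3C, 1H → 0 − 1 = -1
C5: 2C, 1H, 1O → 0 − 1 + 1 = 0
The most oxidised carbon is C1 at +1.

C1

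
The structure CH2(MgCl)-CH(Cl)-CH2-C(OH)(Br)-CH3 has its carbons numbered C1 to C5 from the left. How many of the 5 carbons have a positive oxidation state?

1

Each bond to a more electronegative atom (O, N, halogen) counts +1, each bond to a less electronegative atom (H, metal, B, Si) counts −1, and each C–C bond counts 0. Tallying each carbon:
C1: 1C, 2H, 1Mg → 0 − 2 − 1 = -3
C2: 2C, 1H, 1Cl → 0 − 1 + 1 = 0
C3: 2C, 2H → 0 − 2 = -2
C4: 2C, 1O, 1Br → 0 + 1 + 1 = +2
C5: 1C, 3H → 0 − 3 = -3
1 carbon (C4) meets the condition.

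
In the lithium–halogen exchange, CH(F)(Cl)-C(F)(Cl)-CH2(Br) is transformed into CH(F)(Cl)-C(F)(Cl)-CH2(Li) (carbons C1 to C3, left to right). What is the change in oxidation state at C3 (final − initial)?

-2

Before: C3 has 1 bond to C, 2 bonds to H, 1 bond to Br → oxidation state -1.
After: C3 has 1 bond to C, 2 bonds to H, 1 bond to Li → oxidation state -3.
Δ = -3 − (-1) = -2, so this is a reduction at C3.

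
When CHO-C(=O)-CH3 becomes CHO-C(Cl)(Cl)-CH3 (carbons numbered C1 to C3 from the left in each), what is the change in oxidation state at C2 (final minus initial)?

0

Before: C2 has 2 bonds to C, 2 bonds to O → oxidation state +2.
After: C2 has 2 bonds to C, 2 bonds to Cl → oxidation state +2.
Δ = +2 − (+2) = 0, so no net redox change at C2.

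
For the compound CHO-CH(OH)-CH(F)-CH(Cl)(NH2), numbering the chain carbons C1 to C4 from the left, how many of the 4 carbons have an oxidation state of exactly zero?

Bonds to more-electronegative neighbours contribute +1 each, bonds to H or metals contribute −1 each, and C–C bonds contribute 0. Tallying each carbon:
C1: 1C, 1H, 2O → 0 − 1 + 2 = +1
C2: 2C, 1H, 1O → 0 − 1 + 1 = 0
C3: 2C, 1H, 1F → 0 − 1 + 1 = 0
C4: 1C, 1H, 1N, 1Cl → 0 − 1 + 1 + 1 = +1
2 carbons (C2, C3) meet the condition.

2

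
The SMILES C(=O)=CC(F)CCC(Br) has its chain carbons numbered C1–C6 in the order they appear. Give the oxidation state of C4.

-2

Count +1 for every bond to an atom more electronegative than carbon and −1 for every bond to one less electronegative; C–C bonds are 0.
C4 has one bond to C (0), one bond to C (0), one bond to H (-1), one bond to H (-1).
Oxidation state = 0 + 0 − 1 − 1 = -2.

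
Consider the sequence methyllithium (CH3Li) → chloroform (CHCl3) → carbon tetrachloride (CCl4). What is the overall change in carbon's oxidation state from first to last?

Carbon oxidation states along the series — methyllithium: -4, chloroform: +2, carbon tetrachloride: +4.
Net change = +4 − (-4) = +8.

+8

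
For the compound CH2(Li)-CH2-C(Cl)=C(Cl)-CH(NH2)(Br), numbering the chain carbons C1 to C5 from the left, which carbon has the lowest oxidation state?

C1

Assign +1 per bond to O/N/halogen, −1 per bond to H or an electropositive element, and 0 per bond to carbon. Tallying each carbon:
C1: 1C, 2H, 1Li → 0 − 2 − 1 = -3
C2: 2C, 2H → 0 − 2 = -2
C3: 3C, 1Cl → 0 + 1 = +1
C4: 3C, 1Cl → 0 + 1 = +1
C5: 1C, 1H, 1N, 1Br → 0 − 1 + 1 + 1 = +1
The most reduced carbon is C1 at -3.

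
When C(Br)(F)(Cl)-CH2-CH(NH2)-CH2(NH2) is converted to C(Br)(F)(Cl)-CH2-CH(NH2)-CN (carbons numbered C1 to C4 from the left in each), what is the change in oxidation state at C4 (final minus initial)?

Before: C4 has 1 bond to C, 2 bonds to H, 1 bond to N → oxidation state -1.
After: C4 has 1 bond to C, 3 bonds to N → oxidation state +3.
Δ = +3 − (-1) = +4, so this is an oxidation at C4.

+4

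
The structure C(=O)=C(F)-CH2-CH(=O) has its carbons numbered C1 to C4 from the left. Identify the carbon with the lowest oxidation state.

C3

Tallying each carbon's bonds:
C1: 2C, 2O → 0 + 2 = +2
C2: 3C, 1F → 0 + 1 = +1
C3: 2C, 2H → 0 − 2 = -2
C4: 1C, 1H, 2O → 0 − 1 + 2 = +1
The most reduced carbon is C3 at -2.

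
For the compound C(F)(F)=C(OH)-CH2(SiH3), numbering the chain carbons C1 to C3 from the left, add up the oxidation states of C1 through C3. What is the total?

Count +1 for every bond to an atom more electronegative than carbon and −1 for every bond to one less electronegative; C–C bonds are 0. Tallying each carbon:
C1: 2C, 2F → 0 + 2 = +2
C2: 3C, 1O → 0 + 1 = +1
C3: 1C, 2H, 1Si → 0 − 2 − 1 = -3
Sum = +2 + 1 − 3 = 0.

0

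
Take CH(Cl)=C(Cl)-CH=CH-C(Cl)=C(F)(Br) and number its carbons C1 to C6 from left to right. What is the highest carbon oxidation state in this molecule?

+2

Tallying each carbon's bonds:
C1: 2C, 1H, 1Cl → 0 − 1 + 1 = 0
C2: 3C, 1Cl → 0 + 1 = +1
C3: 3C, 1H → 0 − 1 = -1
C4: 3C, 1H → 0 − 1 = -1
C5: 3C, 1Cl → 0 + 1 = +1
C6: 2C, 1F, 1Br → 0 + 1 + 1 = +2
The highest value is +2.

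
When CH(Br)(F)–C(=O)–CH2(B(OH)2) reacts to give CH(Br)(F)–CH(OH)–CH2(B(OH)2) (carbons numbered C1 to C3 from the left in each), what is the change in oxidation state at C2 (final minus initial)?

Before: C2 has 2 bonds to C, 2 bonds to O → oxidation state +2.
After: C2 has 2 bonds to C, 1 bond to H, 1 bond to O → oxidation state 0.
Δ = 0 − (+2) = -2, so this is a reduction at C2.

-2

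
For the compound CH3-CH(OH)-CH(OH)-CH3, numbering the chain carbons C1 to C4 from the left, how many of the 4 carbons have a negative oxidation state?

Tallying each carbon's bonds:
C1: 1C, 3H → 0 − 3 = -3
C2: 2C, 1H, 1O → 0 − 1 + 1 = 0
C3: 2C, 1H, 1O → 0 − 1 + 1 = 0
C4: 1C, 3H → 0 − 3 = -3
2 carbons (C1, C4) meet the condition.

2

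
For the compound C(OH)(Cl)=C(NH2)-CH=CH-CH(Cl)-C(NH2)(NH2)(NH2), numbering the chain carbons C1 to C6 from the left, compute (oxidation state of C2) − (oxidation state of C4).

C2: 3C, 1N → 0 + 1 = +1
C4: 3C, 1H → 0 − 1 = -1
Difference: +1 − (-1) = +2.

+2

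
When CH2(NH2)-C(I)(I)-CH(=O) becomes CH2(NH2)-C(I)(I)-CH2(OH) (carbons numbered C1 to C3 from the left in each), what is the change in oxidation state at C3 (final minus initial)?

-2

Before: C3 has 1 bond to C, 1 bond to H, 2 bonds to O → oxidation state +1.
After: C3 has 1 bond to C, 2 bonds to H, 1 bond to O → oxidation state -1.
Δ = -1 − (+1) = -2, so this is a reduction at C3.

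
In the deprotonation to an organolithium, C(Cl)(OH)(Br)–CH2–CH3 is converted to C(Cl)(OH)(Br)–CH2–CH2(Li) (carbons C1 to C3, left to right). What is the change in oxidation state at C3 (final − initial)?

Before: C3 has 1 bond to C, 3 bonds to H → oxidation state -3.
After: C3 has 1 bond to C, 2 bonds to H, 1 bond to Li → oxidation state -3.
Δ = -3 − (-3) = 0, so no net redox change at C3.

0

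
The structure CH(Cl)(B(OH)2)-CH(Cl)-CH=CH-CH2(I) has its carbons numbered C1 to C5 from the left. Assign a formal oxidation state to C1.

Bonds to more-electronegative neighbours contribute +1 each, bonds to H or metals contribute −1 each, and C–C bonds contribute 0.
C1 has one bond to C (0), one bond to Cl (+1), one bond to B (-1), one bond to H (-1).
Oxidation state = 0 + 1 − 1 − 1 = -1.

-1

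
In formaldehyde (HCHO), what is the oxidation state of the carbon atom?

0

The carbon has one bond to H (-1), one bond to H (-1), a double bond to O (2×+1 = +2).
Oxidation state = -1 − 1 + 2 = 0.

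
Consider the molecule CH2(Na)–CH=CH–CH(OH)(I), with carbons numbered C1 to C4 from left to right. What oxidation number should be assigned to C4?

Count +1 for every bond to an atom more electronegative than carbon and −1 for every bond to one less electronegative; C–C bonds are 0.
C4 has one bond to C (0), one bond to O (+1), one bond to H (-1), one bond to I (+1).
Oxidation state = 0 + 1 − 1 + 1 = +1.

+1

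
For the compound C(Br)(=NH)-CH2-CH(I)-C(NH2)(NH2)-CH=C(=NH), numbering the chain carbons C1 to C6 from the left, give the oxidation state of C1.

Bonds to more-electronegative neighbours contribute +1 each, bonds to H or metals contribute −1 each, and C–C bonds contribute 0.
C1 has one bond to C (0), one bond to Br (+1), a double bond to N (2×+1 = +2).
Oxidation state = 0 + 1 + 2 = +3.

+3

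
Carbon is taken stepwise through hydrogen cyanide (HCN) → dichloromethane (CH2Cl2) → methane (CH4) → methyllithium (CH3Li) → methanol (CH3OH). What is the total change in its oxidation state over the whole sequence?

-4

Carbon oxidation states along the series — hydrogen cyanide: +2, dichloromethane: 0, methane: -4, methyllithium: -4, methanol: -2.
Net change = -2 − (+2) = -4.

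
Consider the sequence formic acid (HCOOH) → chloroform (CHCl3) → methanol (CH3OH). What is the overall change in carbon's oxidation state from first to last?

Carbon oxidation states along the series — formic acid: +2, chloroform: +2, methanol: -2.
Net change = -2 − (+2) = -4.

-4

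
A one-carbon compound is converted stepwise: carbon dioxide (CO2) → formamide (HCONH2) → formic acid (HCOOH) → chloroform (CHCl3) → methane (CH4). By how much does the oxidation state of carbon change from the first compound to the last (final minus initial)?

Carbon oxidation states along the series — carbon dioxide: +4, formamide: +2, formic acid: +2, chloroform: +2, methane: -4.
Net change = -4 − (+4) = -8.

-8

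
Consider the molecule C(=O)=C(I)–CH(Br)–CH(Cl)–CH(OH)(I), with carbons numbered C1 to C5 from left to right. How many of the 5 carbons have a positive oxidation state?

Tallying each carbon's bonds:
C1: 2C, 2O → 0 + 2 = +2
C2: 3C, 1I → 0 + 1 = +1
C3: 2C, 1H, 1Br → 0 − 1 + 1 = 0
C4: 2C, 1H, 1Cl → 0 − 1 + 1 = 0
C5: 1C, 1H, 1O, 1I → 0 − 1 + 1 + 1 = +1
3 carbons (C1, C2, C5) meet the condition.

3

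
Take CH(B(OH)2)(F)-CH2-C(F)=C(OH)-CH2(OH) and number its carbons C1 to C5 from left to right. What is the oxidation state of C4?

+1

C4 has a double bond to C (2×0 = 0), one bond to C (0), one bond to O (+1).
Oxidation state = 0 + 0 + 1 = +1.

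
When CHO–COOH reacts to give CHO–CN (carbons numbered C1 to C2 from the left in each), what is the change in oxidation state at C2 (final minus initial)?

0

Before: C2 has 1 bond to C, 3 bonds to O → oxidation state +3.
After: C2 has 1 bond to C, 3 bonds to N → oxidation state +3.
Δ = +3 − (+3) = 0, so no net redox change at C2.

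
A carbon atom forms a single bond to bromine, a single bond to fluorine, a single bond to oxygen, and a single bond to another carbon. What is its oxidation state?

Count +1 for every bond to an atom more electronegative than carbon and −1 for every bond to one less electronegative; C–C bonds are 0.
The carbon has one bond to C (0), one bond to O (+1), one bond to Br (+1), one bond to F (+1).
Oxidation state = 0 + 1 + 1 + 1 = +3.

+3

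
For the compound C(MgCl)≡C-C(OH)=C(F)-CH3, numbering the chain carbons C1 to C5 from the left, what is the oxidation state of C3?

+1

C3 has one bond to C (0), a double bond to C (2×0 = 0), one bond to O (+1).
Oxidation state = 0 + 0 + 1 = +1.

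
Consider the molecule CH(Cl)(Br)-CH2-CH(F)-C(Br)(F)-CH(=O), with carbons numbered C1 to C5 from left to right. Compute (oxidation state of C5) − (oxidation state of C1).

0

C5: 1C, 1H, 2O → 0 − 1 + 2 = +1
C1: 1C, 1H, 1Cl, 1Br → 0 − 1 + 1 + 1 = +1
Difference: +1 − (+1) = 0.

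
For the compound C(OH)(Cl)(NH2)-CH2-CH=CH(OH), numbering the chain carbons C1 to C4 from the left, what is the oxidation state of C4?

0

Count +1 for every bond to an atom more electronegative than carbon and −1 for every bond to one less electronegative; C–C bonds are 0.
C4 has a double bond to C (2×0 = 0), one bond to O (+1), one bond to H (-1).
Oxidation state = 0 + 1 − 1 = 0.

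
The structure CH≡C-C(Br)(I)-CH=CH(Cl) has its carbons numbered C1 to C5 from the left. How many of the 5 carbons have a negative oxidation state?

Count +1 for every bond to an atom more electronegative than carbon and −1 for every bond to one less electronegative; C–C bonds are 0. Tallying each carbon:
C1: 3C, 1H → 0 − 1 = -1
C2: 4C → 0 = 0
C3: 2C, 1Br, 1I → 0 + 1 + 1 = +2
C4: 3C, 1H → 0 − 1 = -1
C5: 2C, 1H, 1Cl → 0 − 1 + 1 = 0
2 carbons (C1, C4) meet the condition.

2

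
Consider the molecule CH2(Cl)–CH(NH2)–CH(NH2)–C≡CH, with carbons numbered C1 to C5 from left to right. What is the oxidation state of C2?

0

Each bond to a more electronegative atom (O, N, halogen) counts +1, each bond to a less electronegative atom (H, metal, B, Si) counts −1, and each C–C bond counts 0.
C2 has one bond to C (0), one bond to C (0), one bond to N (+1), one bond to H (-1).
Oxidation state = 0 + 0 + 1 − 1 = 0.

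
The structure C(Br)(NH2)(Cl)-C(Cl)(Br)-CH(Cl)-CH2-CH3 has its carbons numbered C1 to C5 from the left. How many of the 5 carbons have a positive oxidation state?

Count +1 for every bond to an atom more electronegative than carbon and −1 for every bond to one less electronegative; C–C bonds are 0. Tallying each carbon:
C1: 1C, 1N, 1Cl, 1Br → 0 + 1 + 1 + 1 = +3
C2: 2C, 1Cl, 1Br → 0 + 1 + 1 = +2
C3: 2C, 1H, 1Cl → 0 − 1 + 1 = 0
C4: 2C, 2H → 0 − 2 = -2
C5: 1C, 3H → 0 − 3 = -3
2 carbons (C1, C2) meet the condition.

2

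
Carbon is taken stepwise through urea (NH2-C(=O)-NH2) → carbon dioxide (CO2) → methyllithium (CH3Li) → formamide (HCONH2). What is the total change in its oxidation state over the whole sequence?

-2

Carbon oxidation states along the series — urea: +4, carbon dioxide: +4, methyllithium: -4, formamide: +2.
Net change = +2 − (+4) = -2.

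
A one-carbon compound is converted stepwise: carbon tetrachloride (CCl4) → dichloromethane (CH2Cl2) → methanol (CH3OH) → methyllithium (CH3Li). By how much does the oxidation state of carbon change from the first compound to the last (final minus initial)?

-8

Carbon oxidation states along the series — carbon tetrachloride: +4, dichloromethane: 0, methanol: -2, methyllithium: -4.
Net change = -4 − (+4) = -8.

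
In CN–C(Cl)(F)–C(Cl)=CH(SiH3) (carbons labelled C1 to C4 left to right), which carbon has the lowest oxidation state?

Tallying each carbon's bonds:
C1: 1C, 3N → 0 + 3 = +3
C2: 2C, 1F, 1Cl → 0 + 1 + 1 = +2
C3: 3C, 1Cl → 0 + 1 = +1
C4: 2C, 1H, 1Si → 0 − 1 − 1 = -2
The most reduced carbon is C4 at -2.

C4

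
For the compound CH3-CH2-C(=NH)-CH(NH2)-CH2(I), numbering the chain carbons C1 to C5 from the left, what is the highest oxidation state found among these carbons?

+2

Assign +1 per bond to O/N/halogen, −1 per bond to H or an electropositive element, and 0 per bond to carbon. Tallying each carbon:
C1: 1C, 3H → 0 − 3 = -3
C2: 2C, 2H → 0 − 2 = -2
C3: 2C, 2N → 0 + 2 = +2
C4: 2C, 1H, 1N → 0 − 1 + 1 = 0
C5: 1C, 2H, 1I → 0 − 2 + 1 = -1
The highest value is +2.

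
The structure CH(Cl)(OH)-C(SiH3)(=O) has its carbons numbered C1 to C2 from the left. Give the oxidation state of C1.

+1

C1 has one bond to C (0), one bond to Cl (+1), one bond to O (+1), one bond to H (-1).
Oxidation state = 0 + 1 + 1 − 1 = +1.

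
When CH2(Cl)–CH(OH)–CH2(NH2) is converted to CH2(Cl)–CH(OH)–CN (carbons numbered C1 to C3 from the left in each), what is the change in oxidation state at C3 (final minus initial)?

+4

Before: C3 has 1 bond to C, 2 bonds to H, 1 bond to N → oxidation state -1.
After: C3 has 1 bond to C, 3 bonds to N → oxidation state +3.
Δ = +3 − (-1) = +4, so this is an oxidation at C3.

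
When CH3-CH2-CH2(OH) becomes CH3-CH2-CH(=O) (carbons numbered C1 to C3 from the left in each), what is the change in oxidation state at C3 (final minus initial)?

Before: C3 has 1 bond to C, 2 bonds to H, 1 bond to O → oxidation state -1.
After: C3 has 1 bond to C, 1 bond to H, 2 bonds to O → oxidation state +1.
Δ = +1 − (-1) = +2, so this is an oxidation at C3.

+2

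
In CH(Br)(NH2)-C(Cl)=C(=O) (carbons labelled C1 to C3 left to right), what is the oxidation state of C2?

+1

C2 has one bond to C (0), a double bond to C (2×0 = 0), one bond to Cl (+1).
Oxidation state = 0 + 0 + 1 = +1.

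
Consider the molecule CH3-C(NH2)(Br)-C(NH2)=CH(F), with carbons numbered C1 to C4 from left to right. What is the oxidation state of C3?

+1

Bonds to more-electronegative neighbours contribute +1 each, bonds to H or metals contribute −1 each, and C–C bonds contribute 0.
C3 has one bond to C (0), a double bond to C (2×0 = 0), one bond to N (+1).
Oxidation state = 0 + 0 + 1 = +1.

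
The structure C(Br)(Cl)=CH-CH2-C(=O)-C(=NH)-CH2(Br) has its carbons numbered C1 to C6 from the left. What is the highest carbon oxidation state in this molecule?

Tallying each carbon's bonds:
C1: 2C, 1Cl, 1Br → 0 + 1 + 1 = +2
C2: 3C, 1H → 0 − 1 = -1
C3: 2C, 2H → 0 − 2 = -2
C4: 2C, 2O → 0 + 2 = +2
C5: 2C, 2N → 0 + 2 = +2
C6: 1C, 2H, 1Br → 0 − 2 + 1 = -1
The highest value is +2.

+2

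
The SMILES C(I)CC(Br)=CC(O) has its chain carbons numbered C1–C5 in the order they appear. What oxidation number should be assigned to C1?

C1 has one bond to C (0), one bond to H (-1), one bond to H (-1), one bond to I (+1).
Oxidation state = 0 − 1 − 1 + 1 = -1.

-1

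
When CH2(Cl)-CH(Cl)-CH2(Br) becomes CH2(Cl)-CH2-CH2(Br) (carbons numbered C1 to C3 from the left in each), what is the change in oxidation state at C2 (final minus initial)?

-2

Before: C2 has 2 bonds to C, 1 bond to H, 1 bond to Cl → oxidation state 0.
After: C2 has 2 bonds to C, 2 bonds to H → oxidation state -2.
Δ = -2 − (0) = -2, so this is a reduction at C2.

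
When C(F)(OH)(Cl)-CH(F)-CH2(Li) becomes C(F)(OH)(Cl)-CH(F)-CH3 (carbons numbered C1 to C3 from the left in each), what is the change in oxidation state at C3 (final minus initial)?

0

Before: C3 has 1 bond to C, 2 bonds to H, 1 bond to Li → oxidation state -3.
After: C3 has 1 bond to C, 3 bonds to H → oxidation state -3.
Δ = -3 − (-3) = 0, so no net redox change at C3.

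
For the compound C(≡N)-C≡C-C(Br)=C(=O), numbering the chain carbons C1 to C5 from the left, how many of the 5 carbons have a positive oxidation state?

Tallying each carbon's bonds:
C1: 1C, 3N → 0 + 3 = +3
C2: 4C → 0 = 0
C3: 4C → 0 = 0
C4: 3C, 1Br → 0 + 1 = +1
C5: 2C, 2O → 0 + 2 = +2
3 carbons (C1, C4, C5) meet the condition.

3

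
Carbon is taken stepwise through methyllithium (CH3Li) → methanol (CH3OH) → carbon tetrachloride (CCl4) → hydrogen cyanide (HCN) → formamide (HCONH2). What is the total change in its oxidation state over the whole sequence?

Carbon oxidation states along the series — methyllithium: -4, methanol: -2, carbon tetrachloride: +4, hydrogen cyanide: +2, formamide: +2.
Net change = +2 − (-4) = +6.

+6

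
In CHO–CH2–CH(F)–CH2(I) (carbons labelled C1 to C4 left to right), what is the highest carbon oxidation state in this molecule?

Tallying each carbon's bonds:
C1: 1C, 1H, 2O → 0 − 1 + 2 = +1
C2: 2C, 2H → 0 − 2 = -2
C3: 2C, 1H, 1F → 0 − 1 + 1 = 0
C4: 1C, 2H, 1I → 0 − 2 + 1 = -1
The highest value is +1.

+1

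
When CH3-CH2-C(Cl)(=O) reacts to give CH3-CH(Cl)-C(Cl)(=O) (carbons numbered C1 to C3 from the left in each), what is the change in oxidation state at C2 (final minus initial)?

+2

Before: C2 has 2 bonds to C, 2 bonds to H → oxidation state -2.
After: C2 has 2 bonds to C, 1 bond to H, 1 bond to Cl → oxidation state 0.
Δ = 0 − (-2) = +2, so this is an oxidation at C2.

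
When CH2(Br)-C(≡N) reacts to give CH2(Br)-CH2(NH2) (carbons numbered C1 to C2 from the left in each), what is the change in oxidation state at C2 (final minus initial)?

Before: C2 has 1 bond to C, 3 bonds to N → oxidation state +3.
After: C2 has 1 bond to C, 2 bonds to H, 1 bond to N → oxidation state -1.
Δ = -1 − (+3) = -4, so this is a reduction at C2.

-4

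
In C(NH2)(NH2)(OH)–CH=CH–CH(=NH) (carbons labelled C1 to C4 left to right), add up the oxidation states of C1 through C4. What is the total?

Each bond to a more electronegative atom (O, N, halogen) counts +1, each bond to a less electronegative atom (H, metal, B, Si) counts −1, and each C–C bond counts 0. Tallying each carbon:
C1: 1C, 1O, 2N → 0 + 1 + 2 = +3
C2: 3C, 1H → 0 − 1 = -1
C3: 3C, 1H → 0 − 1 = -1
C4: 1C, 1H, 2N → 0 − 1 + 2 = +1
Sum = +3 − 1 − 1 + 1 = +2.

+2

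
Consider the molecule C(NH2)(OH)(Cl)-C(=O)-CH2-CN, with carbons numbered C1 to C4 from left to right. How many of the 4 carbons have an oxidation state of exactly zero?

0

Bonds to more-electronegative neighbours contribute +1 each, bonds to H or metals contribute −1 each, and C–C bonds contribute 0. Tallying each carbon:
C1: 1C, 1O, 1N, 1Cl → 0 + 1 + 1 + 1 = +3
C2: 2C, 2O → 0 + 2 = +2
C3: 2C, 2H → 0 − 2 = -2
C4: 1C, 3N → 0 + 3 = +3
0 carbons meet the condition.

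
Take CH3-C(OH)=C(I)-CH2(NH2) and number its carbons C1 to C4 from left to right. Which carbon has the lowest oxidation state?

Tallying each carbon's bonds:
C1: 1C, 3H → 0 − 3 = -3
C2: 3C, 1O → 0 + 1 = +1
C3: 3C, 1I → 0 + 1 = +1
C4: 1C, 2H, 1N → 0 − 2 + 1 = -1
The most reduced carbon is C1 at -3.

C1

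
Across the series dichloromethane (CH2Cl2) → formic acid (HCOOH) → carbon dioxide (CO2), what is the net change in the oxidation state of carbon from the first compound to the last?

Carbon oxidation states along the series — dichloromethane: 0, formic acid: +2, carbon dioxide: +4.
Net change = +4 − (0) = +4.

+4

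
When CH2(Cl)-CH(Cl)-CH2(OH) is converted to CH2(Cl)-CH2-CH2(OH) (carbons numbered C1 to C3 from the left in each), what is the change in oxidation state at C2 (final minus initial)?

Before: C2 has 2 bonds to C, 1 bond to H, 1 bond to Cl → oxidation state 0.
After: C2 has 2 bonds to C, 2 bonds to H → oxidation state -2.
Δ = -2 − (0) = -2, so this is a reduction at C2.

-2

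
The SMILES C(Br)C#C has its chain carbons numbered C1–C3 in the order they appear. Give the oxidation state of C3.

C3 has a triple bond to C (3×0 = 0), one bond to H (-1).
Oxidation state = 0 − 1 = -1.

-1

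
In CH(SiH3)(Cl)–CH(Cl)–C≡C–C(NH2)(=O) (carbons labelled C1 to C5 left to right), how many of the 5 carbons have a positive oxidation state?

Tallying each carbon's bonds:
C1: 1C, 1H, 1Cl, 1Si → 0 − 1 + 1 − 1 = -1
C2: 2C, 1H, 1Cl → 0 − 1 + 1 = 0
C3: 4C → 0 = 0
C4: 4C → 0 = 0
C5: 1C, 2O, 1N → 0 + 2 + 1 = +3
1 carbon (C5) meets the condition.

1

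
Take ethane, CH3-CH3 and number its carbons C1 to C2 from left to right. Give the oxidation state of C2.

-3

Bonds to more-electronegative neighbours contribute +1 each, bonds to H or metals contribute −1 each, and C–C bonds contribute 0.
C2 has one bond to H (-1), one bond to H (-1), one bond to H (-1), one bond to C (0).
Oxidation state = -1 − 1 − 1 + 0 = -3.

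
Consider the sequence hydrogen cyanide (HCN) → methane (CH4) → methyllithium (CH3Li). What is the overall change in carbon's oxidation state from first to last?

Carbon oxidation states along the series — hydrogen cyanide: +2, methane: -4, methyllithium: -4.
Net change = -4 − (+2) = -6.

-6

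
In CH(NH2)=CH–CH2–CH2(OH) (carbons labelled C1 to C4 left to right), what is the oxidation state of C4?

-1

C4 has one bond to C (0), one bond to H (-1), one bond to O (+1), one bond to H (-1).
Oxidation state = 0 − 1 + 1 − 1 = -1.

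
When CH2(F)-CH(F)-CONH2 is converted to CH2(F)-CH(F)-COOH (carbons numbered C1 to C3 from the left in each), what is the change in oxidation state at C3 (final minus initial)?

Before: C3 has 1 bond to C, 2 bonds to O, 1 bond to N → oxidation state +3.
After: C3 has 1 bond to C, 3 bonds to O → oxidation state +3.
Δ = +3 − (+3) = 0, so no net redox change at C3.

0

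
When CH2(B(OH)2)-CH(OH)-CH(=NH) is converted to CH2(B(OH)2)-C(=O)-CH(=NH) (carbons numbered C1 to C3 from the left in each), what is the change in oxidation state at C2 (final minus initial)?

Before: C2 has 2 bonds to C, 1 bond to H, 1 bond to O → oxidation state 0.
After: C2 has 2 bonds to C, 2 bonds to O → oxidation state +2.
Δ = +2 − (0) = +2, so this is an oxidation at C2.

+2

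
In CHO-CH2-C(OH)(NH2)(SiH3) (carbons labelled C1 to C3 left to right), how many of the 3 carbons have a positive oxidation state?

Bonds to more-electronegative neighbours contribute +1 each, bonds to H or metals contribute −1 each, and C–C bonds contribute 0. Tallying each carbon:
C1: 1C, 1H, 2O → 0 − 1 + 2 = +1
C2: 2C, 2H → 0 − 2 = -2
C3: 1C, 1O, 1N, 1Si → 0 + 1 + 1 − 1 = +1
2 carbons (C1, C3) meet the condition.

2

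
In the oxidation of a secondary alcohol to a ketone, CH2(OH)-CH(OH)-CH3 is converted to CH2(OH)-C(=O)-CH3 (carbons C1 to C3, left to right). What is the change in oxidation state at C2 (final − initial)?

Before: C2 has 2 bonds to C, 1 bond to H, 1 bond to O → oxidation state 0.
After: C2 has 2 bonds to C, 2 bonds to O → oxidation state +2.
Δ = +2 − (0) = +2, so this is an oxidation at C2.

+2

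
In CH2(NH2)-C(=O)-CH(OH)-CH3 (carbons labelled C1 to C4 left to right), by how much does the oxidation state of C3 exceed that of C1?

C3: 2C, 1H, 1O → 0 − 1 + 1 = 0
C1: 1C, 2H, 1N → 0 − 2 + 1 = -1
Difference: 0 − (-1) = +1.

+1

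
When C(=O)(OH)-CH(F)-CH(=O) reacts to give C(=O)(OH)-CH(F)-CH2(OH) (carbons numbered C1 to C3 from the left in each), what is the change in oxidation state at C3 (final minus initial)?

-2

Before: C3 has 1 bond to C, 1 bond to H, 2 bonds to O → oxidation state +1.
After: C3 has 1 bond to C, 2 bonds to H, 1 bond to O → oxidation state -1.
Δ = -1 − (+1) = -2, so this is a reduction at C3.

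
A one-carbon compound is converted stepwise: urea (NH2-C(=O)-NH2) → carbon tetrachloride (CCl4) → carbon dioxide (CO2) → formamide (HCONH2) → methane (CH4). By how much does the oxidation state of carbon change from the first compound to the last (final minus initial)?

-8

Carbon oxidation states along the series — urea: +4, carbon tetrachloride: +4, carbon dioxide: +4, formamide: +2, methane: -4.
Net change = -4 − (+4) = -8.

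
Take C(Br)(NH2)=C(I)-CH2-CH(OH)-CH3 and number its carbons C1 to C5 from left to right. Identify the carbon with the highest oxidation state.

C1

Tallying each carbon's bonds:
C1: 2C, 1N, 1Br → 0 + 1 + 1 = +2
C2: 3C, 1I → 0 + 1 = +1
C3: 2C, 2H → 0 − 2 = -2
C4: 2C, 1H, 1O → 0 − 1 + 1 = 0
C5: 1C, 3H → 0 − 3 = -3
The most oxidised carbon is C1 at +2.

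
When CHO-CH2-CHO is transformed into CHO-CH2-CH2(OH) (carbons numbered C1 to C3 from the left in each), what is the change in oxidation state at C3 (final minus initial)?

-2

Before: C3 has 1 bond to C, 1 bond to H, 2 bonds to O → oxidation state +1.
After: C3 has 1 bond to C, 2 bonds to H, 1 bond to O → oxidation state -1.
Δ = -1 − (+1) = -2, so this is a reduction at C3.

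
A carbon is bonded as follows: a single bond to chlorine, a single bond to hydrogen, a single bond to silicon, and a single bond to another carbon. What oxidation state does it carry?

-1

Each bond to a more electronegative atom (O, N, halogen) counts +1, each bond to a less electronegative atom (H, metal, B, Si) counts −1, and each C–C bond counts 0.
The carbon has one bond to C (0), one bond to Si (-1), one bond to H (-1), one bond to Cl (+1).
Oxidation state = 0 − 1 − 1 + 1 = -1.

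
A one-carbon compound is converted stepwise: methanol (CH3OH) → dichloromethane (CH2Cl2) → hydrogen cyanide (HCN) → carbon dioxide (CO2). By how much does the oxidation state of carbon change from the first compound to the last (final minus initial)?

+6

Carbon oxidation states along the series — methanol: -2, dichloromethane: 0, hydrogen cyanide: +2, carbon dioxide: +4.
Net change = +4 − (-2) = +6.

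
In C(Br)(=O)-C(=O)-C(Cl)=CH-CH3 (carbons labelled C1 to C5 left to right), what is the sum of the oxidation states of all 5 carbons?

Tallying each carbon's bonds:
C1: 1C, 2O, 1Br → 0 + 2 + 1 = +3
C2: 2C, 2O → 0 + 2 = +2
C3: 3C, 1Cl → 0 + 1 = +1
C4: 3C, 1H → 0 − 1 = -1
C5: 1C, 3H → 0 − 3 = -3
Sum = +3 + 2 + 1 − 1 − 3 = +2.

+2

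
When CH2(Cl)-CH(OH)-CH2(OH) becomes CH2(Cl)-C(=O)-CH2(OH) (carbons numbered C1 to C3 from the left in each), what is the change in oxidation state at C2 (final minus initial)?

+2

Before: C2 has 2 bonds to C, 1 bond to H, 1 bond to O → oxidation state 0.
After: C2 has 2 bonds to C, 2 bonds to O → oxidation state +2.
Δ = +2 − (0) = +2, so this is an oxidation at C2.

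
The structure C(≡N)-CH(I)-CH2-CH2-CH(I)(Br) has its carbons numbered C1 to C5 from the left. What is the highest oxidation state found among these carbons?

Tallying each carbon's bonds:
C1: 1C, 3N → 0 + 3 = +3
C2: 2C, 1H, 1I → 0 − 1 + 1 = 0
C3: 2C, 2H → 0 − 2 = -2
C4: 2C, 2H → 0 − 2 = -2
C5: 1C, 1H, 1Br, 1I → 0 − 1 + 1 + 1 = +1
The highest value is +3.

+3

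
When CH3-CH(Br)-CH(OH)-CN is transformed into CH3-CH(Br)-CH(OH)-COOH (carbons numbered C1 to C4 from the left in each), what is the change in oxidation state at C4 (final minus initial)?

Before: C4 has 1 bond to C, 3 bonds to N → oxidation state +3.
After: C4 has 1 bond to C, 3 bonds to O → oxidation state +3.
Δ = +3 − (+3) = 0, so no net redox change at C4.

0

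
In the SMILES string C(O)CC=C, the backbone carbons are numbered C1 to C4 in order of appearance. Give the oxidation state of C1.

Assign +1 per bond to O/N/halogen, −1 per bond to H or an electropositive element, and 0 per bond to carbon.
C1 has one bond to C (0), one bond to H (-1), one bond to O (+1), one bond to H (-1).
Oxidation state = 0 − 1 + 1 − 1 = -1.

-1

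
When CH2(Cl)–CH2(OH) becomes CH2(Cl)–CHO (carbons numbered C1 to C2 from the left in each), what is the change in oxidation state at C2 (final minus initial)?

Before: C2 has 1 bond to C, 2 bonds to H, 1 bond to O → oxidation state -1.
After: C2 has 1 bond to C, 1 bond to H, 2 bonds to O → oxidation state +1.
Δ = +1 − (-1) = +2, so this is an oxidation at C2.

+2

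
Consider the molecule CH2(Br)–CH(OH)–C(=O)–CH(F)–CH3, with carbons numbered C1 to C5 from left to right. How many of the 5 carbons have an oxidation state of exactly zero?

Assign +1 per bond to O/N/halogen, −1 per bond to H or an electropositive element, and 0 per bond to carbon. Tallying each carbon:
C1: 1C, 2H, 1Br → 0 − 2 + 1 = -1
C2: 2C, 1H, 1O → 0 − 1 + 1 = 0
C3: 2C, 2O → 0 + 2 = +2
C4: 2C, 1H, 1F → 0 − 1 + 1 = 0
C5: 1C, 3H → 0 − 3 = -3
2 carbons (C2, C4) meet the condition.

2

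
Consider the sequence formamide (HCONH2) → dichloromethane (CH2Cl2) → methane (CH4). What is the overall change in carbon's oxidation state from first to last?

-6

Carbon oxidation states along the series — formamide: +2, dichloromethane: 0, methane: -4.
Net change = -4 − (+2) = -6.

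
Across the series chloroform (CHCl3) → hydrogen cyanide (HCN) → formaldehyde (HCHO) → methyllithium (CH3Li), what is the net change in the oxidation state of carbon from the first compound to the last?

-6

Carbon oxidation states along the series — chloroform: +2, hydrogen cyanide: +2, formaldehyde: 0, methyllithium: -4.
Net change = -4 − (+2) = -6.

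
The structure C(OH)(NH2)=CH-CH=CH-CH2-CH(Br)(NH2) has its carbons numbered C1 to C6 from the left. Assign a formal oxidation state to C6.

Count +1 for every bond to an atom more electronegative than carbon and −1 for every bond to one less electronegative; C–C bonds are 0.
C6 has one bond to C (0), one bond to H (-1), one bond to Br (+1), one bond to N (+1).
Oxidation state = 0 − 1 + 1 + 1 = +1.

+1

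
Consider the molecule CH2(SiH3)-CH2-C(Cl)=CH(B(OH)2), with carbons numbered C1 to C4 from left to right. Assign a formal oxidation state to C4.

-2

Assign +1 per bond to O/N/halogen, −1 per bond to H or an electropositive element, and 0 per bond to carbon.
C4 has a double bond to C (2×0 = 0), one bond to B (-1), one bond to H (-1).
Oxidation state = 0 − 1 − 1 = -2.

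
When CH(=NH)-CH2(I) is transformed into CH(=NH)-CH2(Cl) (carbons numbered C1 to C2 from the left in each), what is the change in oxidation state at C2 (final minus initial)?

0

Before: C2 has 1 bond to C, 2 bonds to H, 1 bond to I → oxidation state -1.
After: C2 has 1 bond to C, 2 bonds to H, 1 bond to Cl → oxidation state -1.
Δ = -1 − (-1) = 0, so no net redox change at C2.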